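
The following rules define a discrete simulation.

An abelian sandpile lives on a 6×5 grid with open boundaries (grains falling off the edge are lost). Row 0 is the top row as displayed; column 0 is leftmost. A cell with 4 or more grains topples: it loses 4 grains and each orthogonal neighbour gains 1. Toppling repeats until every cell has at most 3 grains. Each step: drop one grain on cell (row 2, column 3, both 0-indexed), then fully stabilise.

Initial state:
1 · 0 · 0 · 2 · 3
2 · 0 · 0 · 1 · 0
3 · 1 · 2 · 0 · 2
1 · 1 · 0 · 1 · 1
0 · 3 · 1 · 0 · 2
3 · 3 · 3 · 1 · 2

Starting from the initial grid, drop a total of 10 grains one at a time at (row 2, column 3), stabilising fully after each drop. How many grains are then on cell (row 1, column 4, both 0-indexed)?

2

gen 0: 1 · 0 · 0 · 2 · 3
2 · 0 · 0 · 1 · 0
3 · 1 · 2 · 0 · 2
1 · 1 · 0 · 1 · 1
0 · 3 · 1 · 0 · 2
3 · 3 · 3 · 1 · 2
gen 1: 1 · 0 · 0 · 2 · 3
2 · 0 · 0 · 1 · 0
3 · 1 · 2 · 1 · 2
1 · 1 · 0 · 1 · 1
0 · 3 · 1 · 0 · 2
3 · 3 · 3 · 1 · 2
gen 2: 1 · 0 · 0 · 2 · 3
2 · 0 · 0 · 1 · 0
3 · 1 · 2 · 2 · 2
1 · 1 · 0 · 1 · 1
0 · 3 · 1 · 0 · 2
3 · 3 · 3 · 1 · 2
gen 3: 1 · 0 · 0 · 2 · 3
2 · 0 · 0 · 1 · 0
3 · 1 · 2 · 3 · 2
1 · 1 · 0 · 1 · 1
0 · 3 · 1 · 0 · 2
3 · 3 · 3 · 1 · 2
gen 4: 1 · 0 · 0 · 2 · 3
2 · 0 · 0 · 2 · 0
3 · 1 · 3 · 0 · 3
1 · 1 · 0 · 2 · 1
0 · 3 · 1 · 0 · 2
3 · 3 · 3 · 1 · 2
gen 5: 1 · 0 · 0 · 2 · 3
2 · 0 · 0 · 2 · 0
3 · 1 · 3 · 1 · 3
1 · 1 · 0 · 2 · 1
0 · 3 · 1 · 0 · 2
3 · 3 · 3 · 1 · 2
gen 6: 1 · 0 · 0 · 2 · 3
2 · 0 · 0 · 2 · 0
3 · 1 · 3 · 2 · 3
1 · 1 · 0 · 2 · 1
0 · 3 · 1 · 0 · 2
3 · 3 · 3 · 1 · 2
gen 7: 1 · 0 · 0 · 2 · 3
2 · 0 · 0 · 2 · 0
3 · 1 · 3 · 3 · 3
1 · 1 · 0 · 2 · 1
0 · 3 · 1 · 0 · 2
3 · 3 · 3 · 1 · 2
gen 8: 1 · 0 · 0 · 2 · 3
2 · 0 · 1 · 3 · 1
3 · 2 · 0 · 2 · 0
1 · 1 · 1 · 3 · 2
0 · 3 · 1 · 0 · 2
3 · 3 · 3 · 1 · 2
gen 9: 1 · 0 · 0 · 2 · 3
2 · 0 · 1 · 3 · 1
3 · 2 · 0 · 3 · 0
1 · 1 · 1 · 3 · 2
0 · 3 · 1 · 0 · 2
3 · 3 · 3 · 1 · 2
gen 10: 1 · 0 · 0 · 3 · 3
2 · 0 · 2 · 0 · 2
3 · 2 · 1 · 2 · 1
1 · 1 · 2 · 0 · 3
0 · 3 · 1 · 1 · 2
3 · 3 · 3 · 1 · 2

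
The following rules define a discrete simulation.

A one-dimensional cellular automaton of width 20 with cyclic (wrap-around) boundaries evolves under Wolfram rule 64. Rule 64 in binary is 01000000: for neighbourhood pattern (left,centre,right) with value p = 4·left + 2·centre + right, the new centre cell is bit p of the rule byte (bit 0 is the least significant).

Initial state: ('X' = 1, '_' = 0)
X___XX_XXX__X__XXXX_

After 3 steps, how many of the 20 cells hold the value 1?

t=0: X___XX_XXX__X__XXXX_
t=1: _____X___X________X_
t=2: ____________________
t=3: ____________________

0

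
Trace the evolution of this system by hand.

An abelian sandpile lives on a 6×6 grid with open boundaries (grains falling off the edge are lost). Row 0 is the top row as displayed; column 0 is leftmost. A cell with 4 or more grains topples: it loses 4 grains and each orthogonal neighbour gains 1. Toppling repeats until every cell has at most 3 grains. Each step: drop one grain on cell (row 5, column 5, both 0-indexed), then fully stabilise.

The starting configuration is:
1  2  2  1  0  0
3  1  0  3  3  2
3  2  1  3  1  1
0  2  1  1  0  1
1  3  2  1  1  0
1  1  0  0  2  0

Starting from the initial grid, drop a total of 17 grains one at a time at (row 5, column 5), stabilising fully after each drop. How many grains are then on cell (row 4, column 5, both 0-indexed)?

gen 0: 1  2  2  1  0  0
3  1  0  3  3  2
3  2  1  3  1  1
0  2  1  1  0  1
1  3  2  1  1  0
1  1  0  0  2  0
gen 1: 1  2  2  1  0  0
3  1  0  3  3  2
3  2  1  3  1  1
0  2  1  1  0  1
1  3  2  1  1  0
1  1  0  0  2  1
gen 2: 1  2  2  1  0  0
3  1  0  3  3  2
3  2  1  3  1  1
0  2  1  1  0  1
1  3  2  1  1  0
1  1  0  0  2  2
gen 3: 1  2  2  1  0  0
3  1  0  3  3  2
3  2  1  3  1  1
0  2  1  1  0  1
1  3  2  1  1  0
1  1  0  0  2  3
gen 4: 1  2  2  1  0  0
3  1  0  3  3  2
3  2  1  3  1  1
0  2  1  1  0  1
1  3  2  1  1  1
1  1  0  0  3  0
gen 5: 1  2  2  1  0  0
3  1  0  3  3  2
3  2  1  3  1  1
0  2  1  1  0  1
1  3  2  1  1  1
1  1  0  0  3  1
gen 6: 1  2  2  1  0  0
3  1  0  3  3  2
3  2  1  3  1  1
0  2  1  1  0  1
1  3  2  1  1  1
1  1  0  0  3  2
gen 7: 1  2  2  1  0  0
3  1  0  3  3  2
3  2  1  3  1  1
0  2  1  1  0  1
1  3  2  1  1  1
1  1  0  0  3  3
gen 8: 1  2  2  1  0  0
3  1  0  3  3  2
3  2  1  3  1  1
0  2  1  1  0  1
1  3  2  1  2  2
1  1  0  1  0  1
gen 9: 1  2  2  1  0  0
3  1  0  3  3  2
3  2  1  3  1  1
0  2  1  1  0  1
1  3  2  1  2  2
1  1  0  1  0  2
gen 10: 1  2  2  1  0  0
3  1  0  3  3  2
3  2  1  3  1  1
0  2  1  1  0  1
1  3  2  1  2  2
1  1  0  1  0  3
gen 11: 1  2  2  1  0  0
3  1  0  3  3  2
3  2  1  3  1  1
0  2  1  1  0  1
1  3  2  1  2  3
1  1  0  1  1  0
gen 12: 1  2  2  1  0  0
3  1  0  3  3  2
3  2  1  3  1  1
0  2  1  1  0  1
1  3  2  1  2  3
1  1  0  1  1  1
gen 13: 1  2  2  1  0  0
3  1  0  3  3  2
3  2  1  3  1  1
0  2  1  1  0  1
1  3  2  1  2  3
1  1  0  1  1  2
gen 14: 1  2  2  1  0  0
3  1  0  3  3  2
3  2  1  3  1  1
0  2  1  1  0  1
1  3  2  1  2  3
1  1  0  1  1  3
gen 15: 1  2  2  1  0  0
3  1  0  3  3  2
3  2  1  3  1  1
0  2  1  1  0  2
1  3  2  1  3  0
1  1  0  1  2  1
gen 16: 1  2  2  1  0  0
3  1  0  3  3  2
3  2  1  3  1  1
0  2  1  1  0  2
1  3  2  1  3  0
1  1  0  1  2  2
gen 17: 1  2  2  1  0  0
3  1  0  3  3  2
3  2  1  3  1  1
0  2  1  1  0  2
1  3  2  1  3  0
1  1  0  1  2  3

0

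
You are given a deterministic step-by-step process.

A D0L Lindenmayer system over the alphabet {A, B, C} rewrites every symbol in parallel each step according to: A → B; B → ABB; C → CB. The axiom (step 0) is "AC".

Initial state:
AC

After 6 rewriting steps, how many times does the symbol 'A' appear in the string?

k=0  AC
k=1  BCB
k=2  ABBCBABB
k=3  BABBABBCBABBBABBABB
k=4  ABBBABBABBBABBABBCBABBBABBABBABBBABBABBBABBABB
k=5  BABBABBABBBABBABBBABBABBABBBABBABBBABBABBCBABBBABBABBABBBABBABBBABBABBBABBABBABBBABBABBBABBABBABBBABBABBBABBABB
k=6  ABBBABBABBBABBABBBABBABBABBBABBABBBABBABBABBBABBABBBABBABB…ABBBABBABBBABBABBBABBABBABBBABBABBBABBABBABBBABBABBBABBABB  (len 268)

78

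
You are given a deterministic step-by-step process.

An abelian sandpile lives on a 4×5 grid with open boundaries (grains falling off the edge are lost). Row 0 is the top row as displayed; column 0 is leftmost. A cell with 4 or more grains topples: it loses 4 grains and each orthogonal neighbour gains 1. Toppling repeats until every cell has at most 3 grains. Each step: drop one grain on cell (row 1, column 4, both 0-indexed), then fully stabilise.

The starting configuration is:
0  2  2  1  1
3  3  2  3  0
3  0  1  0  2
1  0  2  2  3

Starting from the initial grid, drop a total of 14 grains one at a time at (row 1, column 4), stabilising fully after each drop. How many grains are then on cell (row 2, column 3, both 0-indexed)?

2

t=0: 0  2  2  1  1
3  3  2  3  0
3  0  1  0  2
1  0  2  2  3
t=1: 0  2  2  1  1
3  3  2  3  1
3  0  1  0  2
1  0  2  2  3
t=2: 0  2  2  1  1
3  3  2  3  2
3  0  1  0  2
1  0  2  2  3
t=3: 0  2  2  1  1
3  3  2  3  3
3  0  1  0  2
1  0  2  2  3
t=4: 0  2  2  2  2
3  3  3  0  1
3  0  1  1  3
1  0  2  2  3
t=5: 0  2  2  2  2
3  3  3  0  2
3  0  1  1  3
1  0  2  2  3
t=6: 0  2  2  2  2
3  3  3  0  3
3  0  1  1  3
1  0  2  2  3
t=7: 0  2  2  2  3
3  3  3  1  1
3  0  1  2  1
1  0  2  3  0
t=8: 0  2  2  2  3
3  3  3  1  2
3  0  1  2  1
1  0  2  3  0
t=9: 0  2  2  2  3
3  3  3  1  3
3  0  1  2  1
1  0  2  3  0
t=10: 0  2  2  3  0
3  3  3  2  1
3  0  1  2  2
1  0  2  3  0
t=11: 0  2  2  3  0
3  3  3  2  2
3  0  1  2  2
1  0  2  3  0
t=12: 0  2  2  3  0
3  3  3  2  3
3  0  1  2  2
1  0  2  3  0
t=13: 0  2  2  3  1
3  3  3  3  0
3  0  1  2  3
1  0  2  3  0
t=14: 0  2  2  3  1
3  3  3  3  1
3  0  1  2  3
1  0  2  3  0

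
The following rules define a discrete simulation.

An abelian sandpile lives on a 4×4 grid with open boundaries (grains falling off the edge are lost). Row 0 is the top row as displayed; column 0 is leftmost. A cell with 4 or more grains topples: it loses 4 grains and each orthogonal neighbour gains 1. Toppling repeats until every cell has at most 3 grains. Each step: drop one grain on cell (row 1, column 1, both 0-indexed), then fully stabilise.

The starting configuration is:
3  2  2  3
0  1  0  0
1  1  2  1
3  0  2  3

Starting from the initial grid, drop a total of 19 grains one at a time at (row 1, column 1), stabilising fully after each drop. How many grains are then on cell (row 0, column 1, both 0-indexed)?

gen 0: 3  2  2  3
0  1  0  0
1  1  2  1
3  0  2  3
gen 1: 3  2  2  3
0  2  0  0
1  1  2  1
3  0  2  3
gen 2: 3  2  2  3
0  3  0  0
1  1  2  1
3  0  2  3
gen 3: 3  3  2  3
1  0  1  0
1  2  2  1
3  0  2  3
gen 4: 3  3  2  3
1  1  1  0
1  2  2  1
3  0  2  3
gen 5: 3  3  2  3
1  2  1  0
1  2  2  1
3  0  2  3
gen 6: 3  3  2  3
1  3  1  0
1  2  2  1
3  0  2  3
gen 7: 0  1  3  3
3  1  2  0
1  3  2  1
3  0  2  3
gen 8: 0  1  3  3
3  2  2  0
1  3  2  1
3  0  2  3
gen 9: 0  1  3  3
3  3  2  0
1  3  2  1
3  0  2  3
gen 10: 1  2  3  3
0  2  3  0
3  0  3  1
3  1  2  3
gen 11: 1  2  3  3
0  3  3  0
3  0  3  1
3  1  2  3
gen 12: 2  0  2  0
1  2  2  2
3  2  0  2
3  1  3  3
gen 13: 2  0  2  0
1  3  2  2
3  2  0  2
3  1  3  3
gen 14: 2  1  2  0
2  0  3  2
3  3  0  2
3  1  3  3
gen 15: 2  1  2  0
2  1  3  2
3  3  0  2
3  1  3  3
gen 16: 2  1  2  0
2  2  3  2
3  3  0  2
3  1  3  3
gen 17: 2  1  2  0
2  3  3  2
3  3  0  2
3  1  3  3
gen 18: 3  2  3  0
0  3  0  3
2  1  2  2
0  3  3  3
gen 19: 3  3  3  0
1  0  1  3
2  2  2  2
0  3  3  3

3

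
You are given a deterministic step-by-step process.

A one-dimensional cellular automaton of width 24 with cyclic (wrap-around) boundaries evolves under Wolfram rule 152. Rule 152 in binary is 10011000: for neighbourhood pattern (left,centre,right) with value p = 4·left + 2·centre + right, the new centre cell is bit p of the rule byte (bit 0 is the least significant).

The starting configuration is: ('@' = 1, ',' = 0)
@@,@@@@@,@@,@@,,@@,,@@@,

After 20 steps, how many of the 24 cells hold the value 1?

4

step 0: @@,@@@@@,@@,@@,,@@,,@@@,
step 1: @,,@@@@,,@,,@,@,@,@,@@,,
step 2: ,@,@@@,@,,@,,,,,,,,,@,@,
step 3: ,,,@@,,,@,,@,,,,,,,,,,,@
step 4: @,,@,@,,,@,,@,,,,,,,,,,,
step 5: ,@,,,,@,,,@,,@,,,,,,,,,,
step 6: ,,@,,,,@,,,@,,@,,,,,,,,,
step 7: ,,,@,,,,@,,,@,,@,,,,,,,,
step 8: ,,,,@,,,,@,,,@,,@,,,,,,,
step 9: ,,,,,@,,,,@,,,@,,@,,,,,,
step 10: ,,,,,,@,,,,@,,,@,,@,,,,,
step 11: ,,,,,,,@,,,,@,,,@,,@,,,,
step 12: ,,,,,,,,@,,,,@,,,@,,@,,,
step 13: ,,,,,,,,,@,,,,@,,,@,,@,,
step 14: ,,,,,,,,,,@,,,,@,,,@,,@,
step 15: ,,,,,,,,,,,@,,,,@,,,@,,@
step 16: @,,,,,,,,,,,@,,,,@,,,@,,
step 17: ,@,,,,,,,,,,,@,,,,@,,,@,
step 18: ,,@,,,,,,,,,,,@,,,,@,,,@
step 19: @,,@,,,,,,,,,,,@,,,,@,,,
step 20: ,@,,@,,,,,,,,,,,@,,,,@,,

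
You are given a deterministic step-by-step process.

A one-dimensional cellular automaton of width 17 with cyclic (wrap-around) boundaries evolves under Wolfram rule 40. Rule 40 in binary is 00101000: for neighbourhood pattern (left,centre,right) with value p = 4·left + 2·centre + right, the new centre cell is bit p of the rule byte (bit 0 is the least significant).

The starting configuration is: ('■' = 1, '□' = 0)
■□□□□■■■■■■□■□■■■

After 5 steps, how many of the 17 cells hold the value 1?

0

0) ■□□□□■■■■■■□■□■■■
1) □□□□□■□□□□□■□■■□□
2) □□□□□□□□□□□□■■□□□
3) □□□□□□□□□□□□■□□□□
4) □□□□□□□□□□□□□□□□□
5) □□□□□□□□□□□□□□□□□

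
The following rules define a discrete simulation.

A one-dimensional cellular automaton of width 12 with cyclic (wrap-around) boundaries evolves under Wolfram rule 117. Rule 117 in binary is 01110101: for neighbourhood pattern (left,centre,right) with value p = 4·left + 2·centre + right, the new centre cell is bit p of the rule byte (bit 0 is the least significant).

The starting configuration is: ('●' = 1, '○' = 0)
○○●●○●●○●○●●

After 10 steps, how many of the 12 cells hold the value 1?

step 0: ○○●●○●●○●○●●
step 1: ●○○●●○●●●●○●
step 2: ●●○○●●○○○●●○
step 3: ○●●○○●●●○○●●
step 4: ●○●●○○○●●○○●
step 5: ●●○●●●○○●●○○
step 6: ○●●○○●●○○●●○
step 7: ○○●●○○●●○○●●
step 8: ●○○●●○○●●○○●
step 9: ●●○○●●○○●●○○
step 10: ○●●○○●●○○●●○

6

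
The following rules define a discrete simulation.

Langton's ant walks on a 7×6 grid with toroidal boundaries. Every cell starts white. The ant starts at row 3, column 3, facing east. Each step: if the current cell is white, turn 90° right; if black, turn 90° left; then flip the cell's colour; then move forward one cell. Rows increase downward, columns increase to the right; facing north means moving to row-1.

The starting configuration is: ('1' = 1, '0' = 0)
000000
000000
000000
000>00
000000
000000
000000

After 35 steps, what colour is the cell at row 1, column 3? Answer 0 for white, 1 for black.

1

step 0: 000000
000000
000000
000>00
000000
000000
000000
step 1: 000000
000000
000000
000100
000v00
000000
000000
step 2: 000000
000000
000000
000100
00<100
000000
000000
step 3: 000000
000000
000000
00^100
001100
000000
000000
step 4: 000000
000000
000000
001>00
001100
000000
000000
step 5: 000000
000000
000^00
001000
001100
000000
000000
step 6: 000000
000000
0001>0
001000
001100
000000
000000
step 7: 000000
000000
000110
0010v0
001100
000000
000000
step 8: 000000
000000
000110
001<10
001100
000000
000000
step 9: 000000
000000
000^10
001110
001100
000000
000000
step 10: 000000
000000
00<010
001110
001100
000000
000000
step 11: 000000
00^000
001010
001110
001100
000000
000000
step 12: 000000
001>00
001010
001110
001100
000000
000000
step 13: 000000
001100
001v10
001110
001100
000000
000000
step 14: 000000
001100
00<110
001110
001100
000000
000000
step 15: 000000
001100
000110
00v110
001100
000000
000000
step 16: 000000
001100
000110
000>10
001100
000000
000000
step 17: 000000
001100
000^10
000010
001100
000000
000000
step 18: 000000
001100
00<010
000010
001100
000000
000000
step 19: 000000
00^100
001010
000010
001100
000000
000000
step 20: 000000
0<0100
001010
000010
001100
000000
000000
step 21: 0^0000
010100
001010
000010
001100
000000
000000
step 22: 01>000
010100
001010
000010
001100
000000
000000
step 23: 011000
01v100
001010
000010
001100
000000
000000
step 24: 011000
0<1100
001010
000010
001100
000000
000000
step 25: 011000
001100
0v1010
000010
001100
000000
000000
step 26: 011000
001100
<11010
000010
001100
000000
000000
step 27: 011000
^01100
111010
000010
001100
000000
000000
step 28: 011000
1>1100
111010
000010
001100
000000
000000
step 29: 011000
111100
1v1010
000010
001100
000000
000000
step 30: 011000
111100
10>010
000010
001100
000000
000000
step 31: 011000
11^100
100010
000010
001100
000000
000000
step 32: 011000
1<0100
100010
000010
001100
000000
000000
step 33: 011000
100100
1v0010
000010
001100
000000
000000
step 34: 011000
100100
<10010
000010
001100
000000
000000
step 35: 011000
100100
010010
v00010
001100
000000
000000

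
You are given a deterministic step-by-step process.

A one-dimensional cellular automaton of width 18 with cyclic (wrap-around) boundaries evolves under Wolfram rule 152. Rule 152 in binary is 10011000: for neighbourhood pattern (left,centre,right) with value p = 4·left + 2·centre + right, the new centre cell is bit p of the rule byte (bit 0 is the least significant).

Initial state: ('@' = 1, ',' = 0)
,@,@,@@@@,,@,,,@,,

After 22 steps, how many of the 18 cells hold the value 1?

gen 0: ,@,@,@@@@,,@,,,@,,
gen 1: ,,,,,@@@,@,,@,,,@,
gen 2: ,,,,,@@,,,@,,@,,,@
gen 3: @,,,,@,@,,,@,,@,,,
gen 4: ,@,,,,,,@,,,@,,@,,
gen 5: ,,@,,,,,,@,,,@,,@,
gen 6: ,,,@,,,,,,@,,,@,,@
gen 7: @,,,@,,,,,,@,,,@,,
gen 8: ,@,,,@,,,,,,@,,,@,
gen 9: ,,@,,,@,,,,,,@,,,@
gen 10: @,,@,,,@,,,,,,@,,,
gen 11: ,@,,@,,,@,,,,,,@,,
gen 12: ,,@,,@,,,@,,,,,,@,
gen 13: ,,,@,,@,,,@,,,,,,@
gen 14: @,,,@,,@,,,@,,,,,,
gen 15: ,@,,,@,,@,,,@,,,,,
gen 16: ,,@,,,@,,@,,,@,,,,
gen 17: ,,,@,,,@,,@,,,@,,,
gen 18: ,,,,@,,,@,,@,,,@,,
gen 19: ,,,,,@,,,@,,@,,,@,
gen 20: ,,,,,,@,,,@,,@,,,@
gen 21: @,,,,,,@,,,@,,@,,,
gen 22: ,@,,,,,,@,,,@,,@,,

4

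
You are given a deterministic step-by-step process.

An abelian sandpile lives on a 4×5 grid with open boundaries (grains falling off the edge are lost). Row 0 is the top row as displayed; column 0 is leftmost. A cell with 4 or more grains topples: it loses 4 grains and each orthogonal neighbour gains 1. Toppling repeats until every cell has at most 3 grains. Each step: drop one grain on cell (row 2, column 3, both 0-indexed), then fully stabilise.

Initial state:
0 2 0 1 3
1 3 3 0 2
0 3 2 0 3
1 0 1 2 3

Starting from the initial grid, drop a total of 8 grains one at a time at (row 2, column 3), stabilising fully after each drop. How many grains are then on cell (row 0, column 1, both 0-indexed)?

3

gen 0: 0 2 0 1 3
1 3 3 0 2
0 3 2 0 3
1 0 1 2 3
gen 1: 0 2 0 1 3
1 3 3 0 2
0 3 2 1 3
1 0 1 2 3
gen 2: 0 2 0 1 3
1 3 3 0 2
0 3 2 2 3
1 0 1 2 3
gen 3: 0 2 0 1 3
1 3 3 0 2
0 3 2 3 3
1 0 1 2 3
gen 4: 0 2 0 1 3
1 3 3 1 3
0 3 3 2 1
1 0 2 0 1
gen 5: 0 2 0 1 3
1 3 3 1 3
0 3 3 3 1
1 0 2 0 1
gen 6: 0 3 1 1 3
2 1 1 3 3
1 1 2 1 2
1 1 3 1 1
gen 7: 0 3 1 1 3
2 1 1 3 3
1 1 2 2 2
1 1 3 1 1
gen 8: 0 3 1 1 3
2 1 1 3 3
1 1 2 3 2
1 1 3 1 1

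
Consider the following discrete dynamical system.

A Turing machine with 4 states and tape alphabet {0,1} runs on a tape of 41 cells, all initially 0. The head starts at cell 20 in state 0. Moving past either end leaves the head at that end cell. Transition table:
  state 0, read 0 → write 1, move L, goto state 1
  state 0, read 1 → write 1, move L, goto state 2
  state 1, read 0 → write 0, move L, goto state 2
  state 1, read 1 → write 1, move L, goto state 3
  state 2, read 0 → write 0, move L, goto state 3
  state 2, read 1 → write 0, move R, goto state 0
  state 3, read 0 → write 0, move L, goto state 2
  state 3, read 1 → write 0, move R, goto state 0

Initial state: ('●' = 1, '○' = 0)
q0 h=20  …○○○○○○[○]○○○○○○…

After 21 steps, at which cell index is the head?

0

t=0: q0 h=20  …○○○○○○[○]○○○○○○…
t=1: q1 h=19  …○○○○○○[○]●○○○○○…
t=2: q2 h=18  …○○○○○○[○]○●○○○○…
t=3: q3 h=17  …○○○○○○[○]○○●○○○…
t=4: q2 h=16  …○○○○○○[○]○○○●○○…
t=5: q3 h=15  …○○○○○○[○]○○○○●○…
t=6: q2 h=14  …○○○○○○[○]○○○○○●…
t=7: q3 h=13  …○○○○○○[○]○○○○○○…
t=8: q2 h=12  …○○○○○○[○]○○○○○○…
t=9: q3 h=11  …○○○○○○[○]○○○○○○…
t=10: q2 h=10  …○○○○○○[○]○○○○○○…
t=11: q3 h= 9  …○○○○○○[○]○○○○○○…
t=12: q2 h= 8  …○○○○○○[○]○○○○○○…
t=13: q3 h= 7  …○○○○○○[○]○○○○○○…
t=14: q2 h= 6  |○○○○○○[○]○○○○○○…
t=15: q3 h= 5  |○○○○○[○]○○○○○○…
t=16: q2 h= 4  |○○○○[○]○○○○○○…
t=17: q3 h= 3  |○○○[○]○○○○○○…
t=18: q2 h= 2  |○○[○]○○○○○○…
t=19: q3 h= 1  |○[○]○○○○○○…
t=20: q2 h= 0  |[○]○○○○○○…
t=21: q3 h= 0  |[○]○○○○○○…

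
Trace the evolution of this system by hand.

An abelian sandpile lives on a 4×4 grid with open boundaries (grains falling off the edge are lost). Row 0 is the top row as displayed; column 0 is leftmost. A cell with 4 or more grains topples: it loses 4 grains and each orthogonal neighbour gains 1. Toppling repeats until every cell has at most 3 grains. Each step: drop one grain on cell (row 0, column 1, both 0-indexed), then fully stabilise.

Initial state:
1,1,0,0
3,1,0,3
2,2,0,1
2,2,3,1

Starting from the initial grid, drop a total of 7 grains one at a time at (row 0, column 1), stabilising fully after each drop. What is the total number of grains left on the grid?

27

gen 0: 1,1,0,0
3,1,0,3
2,2,0,1
2,2,3,1
gen 1: 1,2,0,0
3,1,0,3
2,2,0,1
2,2,3,1
gen 2: 1,3,0,0
3,1,0,3
2,2,0,1
2,2,3,1
gen 3: 2,0,1,0
3,2,0,3
2,2,0,1
2,2,3,1
gen 4: 2,1,1,0
3,2,0,3
2,2,0,1
2,2,3,1
gen 5: 2,2,1,0
3,2,0,3
2,2,0,1
2,2,3,1
gen 6: 2,3,1,0
3,2,0,3
2,2,0,1
2,2,3,1
gen 7: 3,0,2,0
3,3,0,3
2,2,0,1
2,2,3,1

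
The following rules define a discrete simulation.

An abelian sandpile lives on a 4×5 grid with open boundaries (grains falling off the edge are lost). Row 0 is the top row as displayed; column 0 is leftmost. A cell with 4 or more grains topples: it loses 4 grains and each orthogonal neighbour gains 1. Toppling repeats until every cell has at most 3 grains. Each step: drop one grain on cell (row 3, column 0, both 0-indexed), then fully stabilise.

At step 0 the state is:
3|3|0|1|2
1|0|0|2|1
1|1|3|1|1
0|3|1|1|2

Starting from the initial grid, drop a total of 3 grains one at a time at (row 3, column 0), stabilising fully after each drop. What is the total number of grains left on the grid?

step 0: 3|3|0|1|2
1|0|0|2|1
1|1|3|1|1
0|3|1|1|2
step 1: 3|3|0|1|2
1|0|0|2|1
1|1|3|1|1
1|3|1|1|2
step 2: 3|3|0|1|2
1|0|0|2|1
1|1|3|1|1
2|3|1|1|2
step 3: 3|3|0|1|2
1|0|0|2|1
1|1|3|1|1
3|3|1|1|2

30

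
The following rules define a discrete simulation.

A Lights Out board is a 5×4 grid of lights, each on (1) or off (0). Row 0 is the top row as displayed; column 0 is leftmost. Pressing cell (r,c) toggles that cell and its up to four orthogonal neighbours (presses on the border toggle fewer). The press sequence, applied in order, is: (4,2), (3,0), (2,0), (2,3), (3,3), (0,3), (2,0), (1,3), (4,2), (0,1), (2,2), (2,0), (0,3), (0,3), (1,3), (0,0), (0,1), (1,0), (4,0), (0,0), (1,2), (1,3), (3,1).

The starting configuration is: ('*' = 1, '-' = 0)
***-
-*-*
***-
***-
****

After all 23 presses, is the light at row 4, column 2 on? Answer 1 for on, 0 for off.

t=0: ***-
-*-*
***-
***-
****
t=1: ***-
-*-*
***-
**--
*---
t=2: ***-
-*-*
-**-
----
----
t=3: ***-
**-*
*-*-
*---
----
t=4: ***-
**--
*--*
*--*
----
t=5: ***-
**--
*---
*-*-
---*
t=6: **-*
**-*
*---
*-*-
---*
t=7: **-*
-*-*
-*--
--*-
---*
t=8: **--
-**-
-*-*
--*-
---*
t=9: **--
-**-
-*-*
----
-**-
t=10: --*-
--*-
-*-*
----
-**-
t=11: --*-
----
--*-
--*-
-**-
t=12: --*-
*---
***-
*-*-
-**-
t=13: ---*
*--*
***-
*-*-
-**-
t=14: --*-
*---
***-
*-*-
-**-
t=15: --**
*-**
****
*-*-
-**-
t=16: ****
--**
****
*-*-
-**-
t=17: ---*
-***
****
*-*-
-**-
t=18: *--*
*-**
-***
*-*-
-**-
t=19: *--*
*-**
-***
--*-
*-*-
t=20: -*-*
--**
-***
--*-
*-*-
t=21: -***
-*--
-*-*
--*-
*-*-
t=22: -**-
-***
-*--
--*-
*-*-
t=23: -**-
-***
----
**--
***-

1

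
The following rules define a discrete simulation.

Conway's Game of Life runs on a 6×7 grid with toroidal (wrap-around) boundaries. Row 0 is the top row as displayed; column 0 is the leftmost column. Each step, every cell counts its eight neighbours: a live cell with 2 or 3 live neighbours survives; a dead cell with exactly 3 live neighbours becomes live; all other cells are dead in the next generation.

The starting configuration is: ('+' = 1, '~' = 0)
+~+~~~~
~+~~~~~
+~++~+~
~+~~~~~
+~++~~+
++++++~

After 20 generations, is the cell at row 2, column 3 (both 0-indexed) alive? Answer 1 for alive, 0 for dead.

t=0: +~+~~~~
~+~~~~~
+~++~+~
~+~~~~~
+~++~~+
++++++~
t=1: +~~~+~+
+~~+~~+
+~+~~~~
~~~~+~~
~~~~~++
~~~~++~
t=2: +~~++~~
~~~+~+~
++~+~~+
~~~~~++
~~~~~~+
+~~~+~~
t=3: ~~~+~++
~+~+~+~
+~+~~~~
~~~~~+~
+~~~~~+
+~~++++
t=4: ~~~+~~~
++~+~+~
~++~+~+
++~~~~~
+~~~~~~
~~~+~~~
t=5: ~~~+~~~
++~+~++
~~~++++
~~+~~~+
++~~~~~
~~~~~~~
t=6: +~+~+~+
+~~+~~~
~+~+~~~
~++++~+
++~~~~~
~~~~~~~
t=7: ++~+~~+
+~~++~+
~+~~~~~
~~~++~~
++~+~~~
~~~~~~+
t=8: ~++++~~
~~~++++
+~+~~+~
++~++~~
+~+++~~
~~~~~~+
t=9: +~+~~~+
+~~~~~+
+~+~~~~
+~~~~+~
+~+~+++
+~~~~+~
t=10: ~~~~~+~
~~~~~~~
+~~~~~~
+~~+++~
+~~~+~~
~~~++~~
t=11: ~~~~+~~
~~~~~~~
~~~~+~+
++~+++~
~~~~~~+
~~~+++~
t=12: ~~~+++~
~~~~~+~
+~~++~+
+~~++~~
+~+~~~+
~~~+++~
t=13: ~~~+~~+
~~~~~~~
+~~+~~+
~~+~+~~
+++~~~+
~~+~~~~
t=14: ~~~~~~~
+~~~~~+
~~~+~~~
~~+~~+~
+~+~~~~
~~++~~+
t=15: +~~~~~+
~~~~~~~
~~~~~~+
~+++~~~
~~+~~~+
~+++~~~
t=16: +++~~~~
+~~~~~+
~~+~~~~
++++~~~
+~~~~~~
~+++~~+
t=17: ~~~+~~~
+~+~~~+
~~++~~+
+~++~~~
~~~~~~+
~~~+~~+
t=18: +~++~~+
+++~~~+
~~~~~~+
++++~~+
+~++~~+
~~~~~~~
t=19: ~~++~~+
~~++~+~
~~~+~+~
~~~+~+~
~~~+~~+
~~~~~~~
t=20: ~~+++~~
~~~~~++
~~~+~++
~~++~++
~~~~+~~
~~++~~~

1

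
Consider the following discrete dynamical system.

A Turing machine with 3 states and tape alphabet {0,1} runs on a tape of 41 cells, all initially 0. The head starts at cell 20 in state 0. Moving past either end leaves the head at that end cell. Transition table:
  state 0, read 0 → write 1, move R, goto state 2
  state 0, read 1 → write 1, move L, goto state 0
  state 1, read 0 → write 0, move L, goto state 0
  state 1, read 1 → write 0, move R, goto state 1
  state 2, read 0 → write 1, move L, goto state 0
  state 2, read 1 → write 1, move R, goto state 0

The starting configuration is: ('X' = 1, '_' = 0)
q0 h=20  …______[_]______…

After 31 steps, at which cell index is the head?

15

step 0: q0 h=20  …______[_]______…
step 1: q2 h=21  …_____X[_]______…
step 2: q0 h=20  …______[X]X_____…
step 3: q0 h=19  …______[_]XX____…
step 4: q2 h=20  …_____X[X]X_____…
step 5: q0 h=21  …____XX[X]______…
step 6: q0 h=20  …_____X[X]X_____…
step 7: q0 h=19  …______[X]XX____…
step 8: q0 h=18  …______[_]XXX___…
step 9: q2 h=19  …_____X[X]XX____…
step 10: q0 h=20  …____XX[X]X_____…
step 11: q0 h=19  …_____X[X]XX____…
step 12: q0 h=18  …______[X]XXX___…
step 13: q0 h=17  …______[_]XXXX__…
step 14: q2 h=18  …_____X[X]XXX___…
step 15: q0 h=19  …____XX[X]XX____…
step 16: q0 h=18  …_____X[X]XXX___…
step 17: q0 h=17  …______[X]XXXX__…
step 18: q0 h=16  …______[_]XXXXX_…
step 19: q2 h=17  …_____X[X]XXXX__…
step 20: q0 h=18  …____XX[X]XXX___…
step 21: q0 h=17  …_____X[X]XXXX__…
step 22: q0 h=16  …______[X]XXXXX_…
step 23: q0 h=15  …______[_]XXXXXX…
step 24: q2 h=16  …_____X[X]XXXXX_…
step 25: q0 h=17  …____XX[X]XXXX__…
step 26: q0 h=16  …_____X[X]XXXXX_…
step 27: q0 h=15  …______[X]XXXXXX…
step 28: q0 h=14  …______[_]XXXXXX…
step 29: q2 h=15  …_____X[X]XXXXXX…
step 30: q0 h=16  …____XX[X]XXXXX_…
step 31: q0 h=15  …_____X[X]XXXXXX…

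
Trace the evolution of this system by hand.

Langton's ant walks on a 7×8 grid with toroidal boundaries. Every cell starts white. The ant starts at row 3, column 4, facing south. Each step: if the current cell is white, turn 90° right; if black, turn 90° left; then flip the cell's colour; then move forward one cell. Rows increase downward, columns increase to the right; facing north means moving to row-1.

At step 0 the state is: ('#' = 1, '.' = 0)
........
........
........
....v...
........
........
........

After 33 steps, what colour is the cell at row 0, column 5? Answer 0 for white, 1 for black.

0) ........
........
........
....v...
........
........
........
1) ........
........
........
...<#...
........
........
........
2) ........
........
...^....
...##...
........
........
........
3) ........
........
...#>...
...##...
........
........
........
4) ........
........
...##...
...#v...
........
........
........
5) ........
........
...##...
...#.>..
........
........
........
6) ........
........
...##...
...#.#..
.....v..
........
........
7) ........
........
...##...
...#.#..
....<#..
........
........
8) ........
........
...##...
...#^#..
....##..
........
........
9) ........
........
...##...
...##>..
....##..
........
........
10) ........
........
...##^..
...##...
....##..
........
........
11) ........
........
...###>.
...##...
....##..
........
........
12) ........
........
...####.
...##.v.
....##..
........
........
13) ........
........
...####.
...##<#.
....##..
........
........
14) ........
........
...##^#.
...####.
....##..
........
........
15) ........
........
...#<.#.
...####.
....##..
........
........
16) ........
........
...#..#.
...#v##.
....##..
........
........
17) ........
........
...#..#.
...#.>#.
....##..
........
........
18) ........
........
...#.^#.
...#..#.
....##..
........
........
19) ........
........
...#.#>.
...#..#.
....##..
........
........
20) ........
......^.
...#.#..
...#..#.
....##..
........
........
21) ........
......#>
...#.#..
...#..#.
....##..
........
........
22) ........
......##
...#.#.v
...#..#.
....##..
........
........
23) ........
......##
...#.#<#
...#..#.
....##..
........
........
24) ........
......^#
...#.###
...#..#.
....##..
........
........
25) ........
.....<.#
...#.###
...#..#.
....##..
........
........
26) .....^..
.....#.#
...#.###
...#..#.
....##..
........
........
27) .....#>.
.....#.#
...#.###
...#..#.
....##..
........
........
28) .....##.
.....#v#
...#.###
...#..#.
....##..
........
........
29) .....##.
.....<##
...#.###
...#..#.
....##..
........
........
30) .....##.
......##
...#.v##
...#..#.
....##..
........
........
31) .....##.
......##
...#..>#
...#..#.
....##..
........
........
32) .....##.
......^#
...#...#
...#..#.
....##..
........
........
33) .....##.
.....<.#
...#...#
...#..#.
....##..
........
........

1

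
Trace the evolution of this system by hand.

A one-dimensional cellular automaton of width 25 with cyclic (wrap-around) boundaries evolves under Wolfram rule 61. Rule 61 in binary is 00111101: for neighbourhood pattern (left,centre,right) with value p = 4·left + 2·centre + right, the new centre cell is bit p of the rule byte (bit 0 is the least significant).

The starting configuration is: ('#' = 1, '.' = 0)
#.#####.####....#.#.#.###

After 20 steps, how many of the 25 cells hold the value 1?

gen 0: #.#####.####....#.#.#.###
gen 1: .##....##...###.#######..
gen 2: .#.###.#.##.#..##......##
gen 3: ####..####.###.#.#####.#.
gen 4: #...#.#...##..####....###
gen 5: .##.#####.#.#.#...###.#..
gen 6: .#.##....########.#..####
gen 7: ####.###.#.......###.#...
gen 8: #...##..########.#..####.
gen 9: ###.#.#.#.......###.#...#
gen 10: ...############.#..####.#
gen 11: ##.#...........###.#...##
gen 12: ..############.#..####.#.
gen 13: #.#...........###.#...###
gen 14: .############.#..####.#..
gen 15: .#...........###.#...####
gen 16: ############.#..####.#...
gen 17: #...........###.#...####.
gen 18: ###########.#..####.#...#
gen 19: ...........###.#...####.#
gen 20: ##########.#..####.#...##

18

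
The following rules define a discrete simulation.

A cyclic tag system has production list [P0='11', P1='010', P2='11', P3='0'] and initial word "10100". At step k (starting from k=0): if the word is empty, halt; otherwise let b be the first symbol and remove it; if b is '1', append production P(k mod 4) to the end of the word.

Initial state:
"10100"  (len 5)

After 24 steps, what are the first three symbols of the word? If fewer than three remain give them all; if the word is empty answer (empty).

0) "10100"  (len 5)
1) "010011"  (len 6)
2) "10011"  (len 5)
3) "001111"  (len 6)
4) "01111"  (len 5)
5) "1111"  (len 4)
6) "111010"  (len 6)
7) "1101011"  (len 7)
8) "1010110"  (len 7)
9) "01011011"  (len 8)
10) "1011011"  (len 7)
11) "01101111"  (len 8)
12) "1101111"  (len 7)
13) "10111111"  (len 8)
14) "0111111010"  (len 10)
15) "111111010"  (len 9)
16) "111110100"  (len 9)
17) "1111010011"  (len 10)
18) "111010011010"  (len 12)
19) "1101001101011"  (len 13)
20) "1010011010110"  (len 13)
21) "01001101011011"  (len 14)
22) "1001101011011"  (len 13)
23) "00110101101111"  (len 14)
24) "0110101101111"  (len 13)

011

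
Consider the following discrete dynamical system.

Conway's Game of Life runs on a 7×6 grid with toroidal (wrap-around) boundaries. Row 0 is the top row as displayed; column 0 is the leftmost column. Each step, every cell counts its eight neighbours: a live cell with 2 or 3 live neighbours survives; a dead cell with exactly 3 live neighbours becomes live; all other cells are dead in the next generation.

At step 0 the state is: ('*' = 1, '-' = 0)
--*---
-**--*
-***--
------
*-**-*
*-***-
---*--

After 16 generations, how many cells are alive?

k=0  --*---
-**--*
-***--
------
*-**-*
*-***-
---*--
k=1  -***--
*-----
**-*--
*---*-
*-*--*
*-----
-*--*-
k=2  ****--
*--*--
**----
--***-
*-----
*-----
**-*--
k=3  ---***
---*-*
**--**
*-**-*
-*-*-*
*----*
---*-*
k=4  *-**-*
--**--
-*----
---*--
-*-*--
--*--*
---*--
k=5  -*----
*--**-
---*--
------
---**-
--***-
**-*-*
k=6  -*-*--
--***-
---**-
---**-
--*-*-
**----
**-*-*
k=7  -*---*
------
-----*
--*--*
-**-**
---**-
----**
k=8  *---**
*-----
------
-***-*
***--*
*-*---
*--*-*
k=9  -*--*-
*-----
***---
---***
----**
--***-
---*--
k=10  ------
*-*--*
*****-
-***--
--*---
--*--*
------
k=11  ------
*-*-**
----*-
*---*-
------
------
------
k=12  -----*
---***
**--*-
-----*
------
------
------
k=13  -----*
---*--
*--*--
*----*
------
------
------
k=14  ------
----*-
*---**
*----*
------
------
------
k=15  ------
----*-
*---*-
*---*-
------
------
------
k=16  ------
-----*
---**-
------
------
------
------

3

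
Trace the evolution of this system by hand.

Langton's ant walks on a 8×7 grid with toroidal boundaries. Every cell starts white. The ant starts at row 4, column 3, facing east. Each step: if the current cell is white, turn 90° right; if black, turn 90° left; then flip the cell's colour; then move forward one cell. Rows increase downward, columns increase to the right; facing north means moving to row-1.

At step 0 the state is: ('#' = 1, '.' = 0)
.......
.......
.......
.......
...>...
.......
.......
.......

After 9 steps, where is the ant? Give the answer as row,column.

gen 0: .......
.......
.......
.......
...>...
.......
.......
.......
gen 1: .......
.......
.......
.......
...#...
...v...
.......
.......
gen 2: .......
.......
.......
.......
...#...
..<#...
.......
.......
gen 3: .......
.......
.......
.......
..^#...
..##...
.......
.......
gen 4: .......
.......
.......
.......
..#>...
..##...
.......
.......
gen 5: .......
.......
.......
...^...
..#....
..##...
.......
.......
gen 6: .......
.......
.......
...#>..
..#....
..##...
.......
.......
gen 7: .......
.......
.......
...##..
..#.v..
..##...
.......
.......
gen 8: .......
.......
.......
...##..
..#<#..
..##...
.......
.......
gen 9: .......
.......
.......
...^#..
..###..
..##...
.......
.......

3,3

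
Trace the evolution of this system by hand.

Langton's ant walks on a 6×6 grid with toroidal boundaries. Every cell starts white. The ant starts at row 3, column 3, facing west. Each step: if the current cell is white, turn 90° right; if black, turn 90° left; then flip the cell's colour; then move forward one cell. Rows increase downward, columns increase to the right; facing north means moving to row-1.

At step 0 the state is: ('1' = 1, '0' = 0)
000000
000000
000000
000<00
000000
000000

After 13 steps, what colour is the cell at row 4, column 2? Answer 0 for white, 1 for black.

[0] 000000
000000
000000
000<00
000000
000000
[1] 000000
000000
000^00
000100
000000
000000
[2] 000000
000000
0001>0
000100
000000
000000
[3] 000000
000000
000110
0001v0
000000
000000
[4] 000000
000000
000110
000<10
000000
000000
[5] 000000
000000
000110
000010
000v00
000000
[6] 000000
000000
000110
000010
00<100
000000
[7] 000000
000000
000110
00^010
001100
000000
[8] 000000
000000
000110
001>10
001100
000000
[9] 000000
000000
000110
001110
001v00
000000
[10] 000000
000000
000110
001110
0010>0
000000
[11] 000000
000000
000110
001110
001010
0000v0
[12] 000000
000000
000110
001110
001010
000<10
[13] 000000
000000
000110
001110
001^10
000110

1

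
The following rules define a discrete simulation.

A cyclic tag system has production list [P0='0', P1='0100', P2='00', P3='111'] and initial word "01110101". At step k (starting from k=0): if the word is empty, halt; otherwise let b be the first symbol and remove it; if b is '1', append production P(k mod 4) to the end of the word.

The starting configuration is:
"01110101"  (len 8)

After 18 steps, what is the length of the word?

0) "01110101"  (len 8)
1) "1110101"  (len 7)
2) "1101010100"  (len 10)
3) "10101010000"  (len 11)
4) "0101010000111"  (len 13)
5) "101010000111"  (len 12)
6) "010100001110100"  (len 15)
7) "10100001110100"  (len 14)
8) "0100001110100111"  (len 16)
9) "100001110100111"  (len 15)
10) "000011101001110100"  (len 18)
11) "00011101001110100"  (len 17)
12) "0011101001110100"  (len 16)
13) "011101001110100"  (len 15)
14) "11101001110100"  (len 14)
15) "110100111010000"  (len 15)
16) "10100111010000111"  (len 17)
17) "01001110100001110"  (len 17)
18) "1001110100001110"  (len 16)

16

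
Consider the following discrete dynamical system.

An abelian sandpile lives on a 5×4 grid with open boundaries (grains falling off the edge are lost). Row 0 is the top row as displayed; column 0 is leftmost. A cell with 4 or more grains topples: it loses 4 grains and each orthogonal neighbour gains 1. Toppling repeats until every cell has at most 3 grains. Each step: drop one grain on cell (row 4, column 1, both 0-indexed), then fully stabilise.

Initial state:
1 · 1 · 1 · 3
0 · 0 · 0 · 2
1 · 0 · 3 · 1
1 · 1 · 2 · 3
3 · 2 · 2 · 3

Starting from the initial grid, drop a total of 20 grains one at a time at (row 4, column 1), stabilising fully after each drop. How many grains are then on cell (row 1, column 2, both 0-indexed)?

0) 1 · 1 · 1 · 3
0 · 0 · 0 · 2
1 · 0 · 3 · 1
1 · 1 · 2 · 3
3 · 2 · 2 · 3
1) 1 · 1 · 1 · 3
0 · 0 · 0 · 2
1 · 0 · 3 · 1
1 · 1 · 2 · 3
3 · 3 · 2 · 3
2) 1 · 1 · 1 · 3
0 · 0 · 0 · 2
1 · 0 · 3 · 1
2 · 2 · 2 · 3
0 · 1 · 3 · 3
3) 1 · 1 · 1 · 3
0 · 0 · 0 · 2
1 · 0 · 3 · 1
2 · 2 · 2 · 3
0 · 2 · 3 · 3
4) 1 · 1 · 1 · 3
0 · 0 · 0 · 2
1 · 0 · 3 · 1
2 · 2 · 2 · 3
0 · 3 · 3 · 3
5) 1 · 1 · 1 · 3
0 · 0 · 1 · 2
1 · 2 · 0 · 3
3 · 0 · 2 · 1
1 · 2 · 2 · 1
6) 1 · 1 · 1 · 3
0 · 0 · 1 · 2
1 · 2 · 0 · 3
3 · 0 · 2 · 1
1 · 3 · 2 · 1
7) 1 · 1 · 1 · 3
0 · 0 · 1 · 2
1 · 2 · 0 · 3
3 · 1 · 2 · 1
2 · 0 · 3 · 1
8) 1 · 1 · 1 · 3
0 · 0 · 1 · 2
1 · 2 · 0 · 3
3 · 1 · 2 · 1
2 · 1 · 3 · 1
9) 1 · 1 · 1 · 3
0 · 0 · 1 · 2
1 · 2 · 0 · 3
3 · 1 · 2 · 1
2 · 2 · 3 · 1
10) 1 · 1 · 1 · 3
0 · 0 · 1 · 2
1 · 2 · 0 · 3
3 · 1 · 2 · 1
2 · 3 · 3 · 1
11) 1 · 1 · 1 · 3
0 · 0 · 1 · 2
1 · 2 · 0 · 3
3 · 2 · 3 · 1
3 · 1 · 0 · 2
12) 1 · 1 · 1 · 3
0 · 0 · 1 · 2
1 · 2 · 0 · 3
3 · 2 · 3 · 1
3 · 2 · 0 · 2
13) 1 · 1 · 1 · 3
0 · 0 · 1 · 2
1 · 2 · 0 · 3
3 · 2 · 3 · 1
3 · 3 · 0 · 2
14) 1 · 1 · 1 · 3
0 · 0 · 1 · 2
2 · 3 · 1 · 3
1 · 1 · 0 · 2
1 · 2 · 2 · 2
15) 1 · 1 · 1 · 3
0 · 0 · 1 · 2
2 · 3 · 1 · 3
1 · 1 · 0 · 2
1 · 3 · 2 · 2
16) 1 · 1 · 1 · 3
0 · 0 · 1 · 2
2 · 3 · 1 · 3
1 · 2 · 0 · 2
2 · 0 · 3 · 2
17) 1 · 1 · 1 · 3
0 · 0 · 1 · 2
2 · 3 · 1 · 3
1 · 2 · 0 · 2
2 · 1 · 3 · 2
18) 1 · 1 · 1 · 3
0 · 0 · 1 · 2
2 · 3 · 1 · 3
1 · 2 · 0 · 2
2 · 2 · 3 · 2
19) 1 · 1 · 1 · 3
0 · 0 · 1 · 2
2 · 3 · 1 · 3
1 · 2 · 0 · 2
2 · 3 · 3 · 2
20) 1 · 1 · 1 · 3
0 · 0 · 1 · 2
2 · 3 · 1 · 3
1 · 3 · 1 · 2
3 · 1 · 0 · 3

1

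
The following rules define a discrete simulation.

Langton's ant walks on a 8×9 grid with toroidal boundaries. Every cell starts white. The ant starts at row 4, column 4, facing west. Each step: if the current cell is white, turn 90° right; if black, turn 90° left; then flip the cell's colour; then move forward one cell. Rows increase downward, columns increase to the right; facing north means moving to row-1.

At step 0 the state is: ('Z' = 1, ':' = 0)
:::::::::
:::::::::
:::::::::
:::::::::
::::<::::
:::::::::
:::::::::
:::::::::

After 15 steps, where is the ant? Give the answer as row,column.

4,5

0) :::::::::
:::::::::
:::::::::
:::::::::
::::<::::
:::::::::
:::::::::
:::::::::
1) :::::::::
:::::::::
:::::::::
::::^::::
::::Z::::
:::::::::
:::::::::
:::::::::
2) :::::::::
:::::::::
:::::::::
::::Z>:::
::::Z::::
:::::::::
:::::::::
:::::::::
3) :::::::::
:::::::::
:::::::::
::::ZZ:::
::::Zv:::
:::::::::
:::::::::
:::::::::
4) :::::::::
:::::::::
:::::::::
::::ZZ:::
::::<Z:::
:::::::::
:::::::::
:::::::::
5) :::::::::
:::::::::
:::::::::
::::ZZ:::
:::::Z:::
::::v::::
:::::::::
:::::::::
6) :::::::::
:::::::::
:::::::::
::::ZZ:::
:::::Z:::
:::<Z::::
:::::::::
:::::::::
7) :::::::::
:::::::::
:::::::::
::::ZZ:::
:::^:Z:::
:::ZZ::::
:::::::::
:::::::::
8) :::::::::
:::::::::
:::::::::
::::ZZ:::
:::Z>Z:::
:::ZZ::::
:::::::::
:::::::::
9) :::::::::
:::::::::
:::::::::
::::ZZ:::
:::ZZZ:::
:::Zv::::
:::::::::
:::::::::
10) :::::::::
:::::::::
:::::::::
::::ZZ:::
:::ZZZ:::
:::Z:>:::
:::::::::
:::::::::
11) :::::::::
:::::::::
:::::::::
::::ZZ:::
:::ZZZ:::
:::Z:Z:::
:::::v:::
:::::::::
12) :::::::::
:::::::::
:::::::::
::::ZZ:::
:::ZZZ:::
:::Z:Z:::
::::<Z:::
:::::::::
13) :::::::::
:::::::::
:::::::::
::::ZZ:::
:::ZZZ:::
:::Z^Z:::
::::ZZ:::
:::::::::
14) :::::::::
:::::::::
:::::::::
::::ZZ:::
:::ZZZ:::
:::ZZ>:::
::::ZZ:::
:::::::::
15) :::::::::
:::::::::
:::::::::
::::ZZ:::
:::ZZ^:::
:::ZZ::::
::::ZZ:::
:::::::::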